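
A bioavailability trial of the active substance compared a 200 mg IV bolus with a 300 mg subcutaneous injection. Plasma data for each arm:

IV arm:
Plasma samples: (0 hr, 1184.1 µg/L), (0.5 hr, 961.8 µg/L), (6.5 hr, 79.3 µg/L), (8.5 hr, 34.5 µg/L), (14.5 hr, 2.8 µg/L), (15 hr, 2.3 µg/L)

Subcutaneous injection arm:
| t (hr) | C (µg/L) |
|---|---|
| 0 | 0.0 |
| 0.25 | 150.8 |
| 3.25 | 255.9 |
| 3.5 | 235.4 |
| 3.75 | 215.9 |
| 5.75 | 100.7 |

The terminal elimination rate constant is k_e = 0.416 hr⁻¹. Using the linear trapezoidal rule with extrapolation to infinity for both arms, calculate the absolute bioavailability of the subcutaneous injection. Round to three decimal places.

Trapezoidal AUC_0→15 (IV):
  [0→0.5]: (1184.1+961.8)/2 × 0.5 = 536.475
  [0.5→6.5]: (961.8+79.3)/2 × 6 = 3123.3
  [6.5→8.5]: (79.3+34.5)/2 × 2 = 113.8
  [8.5→14.5]: (34.5+2.8)/2 × 6 = 111.9
  [14.5→15]: (2.8+2.3)/2 × 0.5 = 1.275
  Sum = 3886.75 µg/L·hr
IV tail: 2.3/0.416 = 5.529; AUC_iv,0→∞ = 3886.75 + 5.529 = 3892.279 µg/L·hr
Trapezoidal AUC_0→5.75 (subcutaneous injection):
  [0→0.25]: (0.0+150.8)/2 × 0.25 = 18.85
  [0.25→3.25]: (150.8+255.9)/2 × 3 = 610.05
  [3.25→3.5]: (255.9+235.4)/2 × 0.25 = 61.4125
  [3.5→3.75]: (235.4+215.9)/2 × 0.25 = 56.4125
  [3.75→5.75]: (215.9+100.7)/2 × 2 = 316.6
  Sum = 1063.325 µg/L·hr
subcutaneous injection tail: 100.7/0.416 = 242.067; AUC_ev,0→∞ = 1063.325 + 242.067 = 1305.392 µg/L·hr
F = (AUC_ev/D_ev)/(AUC_iv/D_iv) = (1305.392/300)/(3892.279/200) = 4.35131/19.461395 = 0.2236

F = 0.224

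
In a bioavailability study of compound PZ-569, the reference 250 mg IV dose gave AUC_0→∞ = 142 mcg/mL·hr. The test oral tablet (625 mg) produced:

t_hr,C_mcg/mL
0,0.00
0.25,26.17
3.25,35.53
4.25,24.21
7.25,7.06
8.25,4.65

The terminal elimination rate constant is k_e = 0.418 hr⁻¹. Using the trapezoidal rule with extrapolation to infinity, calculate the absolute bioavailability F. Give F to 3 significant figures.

F = 0.534

Trapezoidal AUC_0→8.25 (oral tablet):
  [0→0.25]: (0.00+26.17)/2 × 0.25 = 3.27125
  [0.25→3.25]: (26.17+35.53)/2 × 3 = 92.55
  [3.25→4.25]: (35.53+24.21)/2 × 1 = 29.87
  [4.25→7.25]: (24.21+7.06)/2 × 3 = 46.905
  [7.25→8.25]: (7.06+4.65)/2 × 1 = 5.855
  Sum = 178.45125 mcg/mL·hr
Tail: C_last/k_e = 4.65/0.418 = 11.124
AUC_0→∞ (oral tablet) = 178.45125 + 11.124 = 189.57525 mcg/mL·hr
F = (AUC_ev/D_ev)/(AUC_iv/D_iv) = (189.57525/625)/(142/250) = 0.3033204/0.568 = 0.5340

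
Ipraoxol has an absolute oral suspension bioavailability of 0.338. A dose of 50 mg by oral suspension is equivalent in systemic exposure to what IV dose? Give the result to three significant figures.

Systemic exposure from an extravascular dose = F × D_ev, so the equivalent IV dose is F × D_ev.
D_iv = F × D_ev = 0.338 × 50 = 16.9 mg

D_iv = 16.9 mg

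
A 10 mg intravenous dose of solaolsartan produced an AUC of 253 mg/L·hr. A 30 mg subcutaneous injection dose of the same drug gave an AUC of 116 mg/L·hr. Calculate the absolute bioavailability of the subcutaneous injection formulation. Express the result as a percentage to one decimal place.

F = (AUC_ev / D_ev) / (AUC_iv / D_iv)
  = (116/30) / (253/10)
  = 3.86667 / 25.3 = 0.1528
  = 15.28%

F = 15.3%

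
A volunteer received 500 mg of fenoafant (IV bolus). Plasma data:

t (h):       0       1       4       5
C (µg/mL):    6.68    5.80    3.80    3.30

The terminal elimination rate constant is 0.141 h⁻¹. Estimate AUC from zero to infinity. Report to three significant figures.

AUC = 47.6 µg/mL·h

Trapezoidal AUC_0→5:
  [0→1]: (6.68+5.80)/2 × 1 = 6.24
  [1→4]: (5.80+3.80)/2 × 3 = 14.4
  [4→5]: (3.80+3.30)/2 × 1 = 3.55
  Sum = 24.19 µg/mL·h
Extrapolated tail: C_last / k_e = 3.30 / 0.141 = 23.404
AUC_0→∞ = 24.19 + 23.404 = 47.594 µg/mL·h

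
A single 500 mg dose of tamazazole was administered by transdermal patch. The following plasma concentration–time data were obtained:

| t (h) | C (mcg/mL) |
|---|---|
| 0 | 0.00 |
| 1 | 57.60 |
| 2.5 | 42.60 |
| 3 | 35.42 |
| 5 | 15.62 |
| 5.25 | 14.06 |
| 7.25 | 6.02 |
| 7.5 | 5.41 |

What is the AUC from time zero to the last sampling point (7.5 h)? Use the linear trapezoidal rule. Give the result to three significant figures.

Trapezoidal AUC_0→7.5:
  [0→1]: (0.00+57.60)/2 × 1 = 28.8
  [1→2.5]: (57.60+42.60)/2 × 1.5 = 75.15
  [2.5→3]: (42.60+35.42)/2 × 0.5 = 19.505
  [3→5]: (35.42+15.62)/2 × 2 = 51.04
  [5→5.25]: (15.62+14.06)/2 × 0.25 = 3.71
  [5.25→7.25]: (14.06+6.02)/2 × 2 = 20.08
  [7.25→7.5]: (6.02+5.41)/2 × 0.25 = 1.42875
  Sum = 199.71375 mcg/mL·h

AUC = 200 mcg/mL·h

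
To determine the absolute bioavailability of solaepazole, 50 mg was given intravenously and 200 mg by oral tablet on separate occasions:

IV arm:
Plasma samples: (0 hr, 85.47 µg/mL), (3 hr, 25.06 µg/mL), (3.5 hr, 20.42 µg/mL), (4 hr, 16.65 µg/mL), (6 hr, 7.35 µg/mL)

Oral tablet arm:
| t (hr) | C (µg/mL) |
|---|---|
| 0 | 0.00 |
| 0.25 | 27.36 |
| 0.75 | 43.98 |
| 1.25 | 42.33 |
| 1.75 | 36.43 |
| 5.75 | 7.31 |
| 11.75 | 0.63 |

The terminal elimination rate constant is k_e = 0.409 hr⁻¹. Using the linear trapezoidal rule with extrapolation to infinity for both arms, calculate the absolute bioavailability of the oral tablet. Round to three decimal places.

F = 0.192

Trapezoidal AUC_0→6 (IV):
  [0→3]: (85.47+25.06)/2 × 3 = 165.795
  [3→3.5]: (25.06+20.42)/2 × 0.5 = 11.37
  [3.5→4]: (20.42+16.65)/2 × 0.5 = 9.2675
  [4→6]: (16.65+7.35)/2 × 2 = 24.0
  Sum = 210.4325 µg/mL·hr
IV tail: 7.35/0.409 = 17.971; AUC_iv,0→∞ = 210.4325 + 17.971 = 228.4035 µg/mL·hr
Trapezoidal AUC_0→11.75 (oral tablet):
  [0→0.25]: (0.00+27.36)/2 × 0.25 = 3.42
  [0.25→0.75]: (27.36+43.98)/2 × 0.5 = 17.835
  [0.75→1.25]: (43.98+42.33)/2 × 0.5 = 21.5775
  [1.25→1.75]: (42.33+36.43)/2 × 0.5 = 19.69
  [1.75→5.75]: (36.43+7.31)/2 × 4 = 87.48
  [5.75→11.75]: (7.31+0.63)/2 × 6 = 23.82
  Sum = 173.8225 µg/mL·hr
oral tablet tail: 0.63/0.409 = 1.540; AUC_ev,0→∞ = 173.8225 + 1.540 = 175.3625 µg/mL·hr
F = (AUC_ev/D_ev)/(AUC_iv/D_iv) = (175.3625/200)/(228.4035/50) = 0.8768125/4.56807 = 0.1919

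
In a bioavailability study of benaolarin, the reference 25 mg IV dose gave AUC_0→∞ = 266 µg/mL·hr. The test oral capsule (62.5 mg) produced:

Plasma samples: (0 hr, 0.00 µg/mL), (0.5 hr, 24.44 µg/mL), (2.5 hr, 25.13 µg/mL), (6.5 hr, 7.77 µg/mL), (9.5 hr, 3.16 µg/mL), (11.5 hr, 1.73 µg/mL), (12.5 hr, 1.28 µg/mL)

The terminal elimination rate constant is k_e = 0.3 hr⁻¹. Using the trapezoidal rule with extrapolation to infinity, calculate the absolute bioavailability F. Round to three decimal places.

Trapezoidal AUC_0→12.5 (oral capsule):
  [0→0.5]: (0.00+24.44)/2 × 0.5 = 6.11
  [0.5→2.5]: (24.44+25.13)/2 × 2 = 49.57
  [2.5→6.5]: (25.13+7.77)/2 × 4 = 65.8
  [6.5→9.5]: (7.77+3.16)/2 × 3 = 16.395
  [9.5→11.5]: (3.16+1.73)/2 × 2 = 4.89
  [11.5→12.5]: (1.73+1.28)/2 × 1 = 1.505
  Sum = 144.27 µg/mL·hr
Tail: C_last/k_e = 1.28/0.3 = 4.267
AUC_0→∞ (oral capsule) = 144.27 + 4.267 = 148.537 µg/mL·hr
F = (AUC_ev/D_ev)/(AUC_iv/D_iv) = (148.537/62.5)/(266/25) = 2.376592/10.64 = 0.2234

F = 0.223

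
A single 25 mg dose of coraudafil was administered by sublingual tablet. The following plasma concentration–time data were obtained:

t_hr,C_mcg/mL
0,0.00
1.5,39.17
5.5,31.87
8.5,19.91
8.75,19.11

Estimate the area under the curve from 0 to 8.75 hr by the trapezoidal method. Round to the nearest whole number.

Trapezoidal AUC_0→8.75:
  [0→1.5]: (0.00+39.17)/2 × 1.5 = 29.3775
  [1.5→5.5]: (39.17+31.87)/2 × 4 = 142.08
  [5.5→8.5]: (31.87+19.91)/2 × 3 = 77.67
  [8.5→8.75]: (19.91+19.11)/2 × 0.25 = 4.8775
  Sum = 254.005 mcg/mL·hr

AUC = 254 mcg/mL·hr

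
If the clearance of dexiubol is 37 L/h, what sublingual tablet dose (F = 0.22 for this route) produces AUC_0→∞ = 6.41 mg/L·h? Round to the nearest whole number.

Dose = 1078 mg

Dose = CL × AUC_0→∞ / F
     = 37 × 6.41 / 0.22 = 1078.05 mg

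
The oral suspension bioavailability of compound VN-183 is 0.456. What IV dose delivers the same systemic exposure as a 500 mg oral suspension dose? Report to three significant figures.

D_iv = 228 mg

Systemic exposure from an extravascular dose = F × D_ev, so the equivalent IV dose is F × D_ev.
D_iv = F × D_ev = 0.456 × 500 = 228 mg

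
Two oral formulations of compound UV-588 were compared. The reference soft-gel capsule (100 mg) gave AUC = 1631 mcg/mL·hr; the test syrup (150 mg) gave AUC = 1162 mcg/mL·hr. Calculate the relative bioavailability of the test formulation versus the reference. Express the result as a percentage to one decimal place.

F_rel = 47.5%

F_rel = (AUC_test/D_test) / (AUC_ref/D_ref)
      = (1162/150) / (1631/100)
      = 7.74667 / 16.31 = 0.4750 = 47.50%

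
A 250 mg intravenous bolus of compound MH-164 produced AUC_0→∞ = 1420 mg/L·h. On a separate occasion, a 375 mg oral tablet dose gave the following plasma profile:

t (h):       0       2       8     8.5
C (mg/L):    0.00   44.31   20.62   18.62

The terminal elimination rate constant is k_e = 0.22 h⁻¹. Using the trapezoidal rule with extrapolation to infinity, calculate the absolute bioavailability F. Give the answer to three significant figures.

F = 0.157

Trapezoidal AUC_0→8.5 (oral tablet):
  [0→2]: (0.00+44.31)/2 × 2 = 44.31
  [2→8]: (44.31+20.62)/2 × 6 = 194.79
  [8→8.5]: (20.62+18.62)/2 × 0.5 = 9.81
  Sum = 248.91 mg/L·h
Tail: C_last/k_e = 18.62/0.22 = 84.636
AUC_0→∞ (oral tablet) = 248.91 + 84.636 = 333.546 mg/L·h
F = (AUC_ev/D_ev)/(AUC_iv/D_iv) = (333.546/375)/(1420/250) = 0.889456/5.68 = 0.1566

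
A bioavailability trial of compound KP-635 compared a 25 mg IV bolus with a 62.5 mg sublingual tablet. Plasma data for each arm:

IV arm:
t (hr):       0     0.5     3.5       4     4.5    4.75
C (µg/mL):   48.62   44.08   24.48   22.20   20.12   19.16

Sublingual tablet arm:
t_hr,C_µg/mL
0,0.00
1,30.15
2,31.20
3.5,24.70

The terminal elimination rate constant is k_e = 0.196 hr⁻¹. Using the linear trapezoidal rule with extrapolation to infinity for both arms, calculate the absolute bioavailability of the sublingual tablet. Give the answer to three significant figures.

Trapezoidal AUC_0→4.75 (IV):
  [0→0.5]: (48.62+44.08)/2 × 0.5 = 23.175
  [0.5→3.5]: (44.08+24.48)/2 × 3 = 102.84
  [3.5→4]: (24.48+22.20)/2 × 0.5 = 11.67
  [4→4.5]: (22.20+20.12)/2 × 0.5 = 10.58
  [4.5→4.75]: (20.12+19.16)/2 × 0.25 = 4.91
  Sum = 153.175 µg/mL·hr
IV tail: 19.16/0.196 = 97.755; AUC_iv,0→∞ = 153.175 + 97.755 = 250.93 µg/mL·hr
Trapezoidal AUC_0→3.5 (sublingual tablet):
  [0→1]: (0.00+30.15)/2 × 1 = 15.075
  [1→2]: (30.15+31.20)/2 × 1 = 30.675
  [2→3.5]: (31.20+24.70)/2 × 1.5 = 41.925
  Sum = 87.675 µg/mL·hr
sublingual tablet tail: 24.70/0.196 = 126.020; AUC_ev,0→∞ = 87.675 + 126.020 = 213.695 µg/mL·hr
F = (AUC_ev/D_ev)/(AUC_iv/D_iv) = (213.695/62.5)/(250.93/25) = 3.41912/10.0372 = 0.3406

F = 0.341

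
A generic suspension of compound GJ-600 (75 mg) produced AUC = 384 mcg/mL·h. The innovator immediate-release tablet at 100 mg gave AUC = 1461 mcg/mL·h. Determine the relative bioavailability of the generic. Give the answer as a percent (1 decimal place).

F_rel = (AUC_test/D_test) / (AUC_ref/D_ref)
      = (384/75) / (1461/100)
      = 5.12 / 14.61 = 0.3504 = 35.04%

F_rel = 35.0%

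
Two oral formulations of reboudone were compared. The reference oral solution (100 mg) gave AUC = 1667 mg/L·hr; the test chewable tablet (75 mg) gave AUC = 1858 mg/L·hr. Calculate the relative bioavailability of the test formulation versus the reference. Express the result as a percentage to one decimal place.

F_rel = (AUC_test/D_test) / (AUC_ref/D_ref)
      = (1858/75) / (1667/100)
      = 24.7733 / 16.67 = 1.4861 = 148.61%

F_rel = 148.6%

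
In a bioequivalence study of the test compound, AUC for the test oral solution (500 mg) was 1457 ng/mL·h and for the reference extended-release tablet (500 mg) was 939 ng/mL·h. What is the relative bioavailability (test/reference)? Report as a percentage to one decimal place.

F_rel = 155.2%

F_rel = (AUC_test/D_test) / (AUC_ref/D_ref)
      = (1457/500) / (939/500)
      = 2.914 / 1.878 = 1.5517 = 155.17%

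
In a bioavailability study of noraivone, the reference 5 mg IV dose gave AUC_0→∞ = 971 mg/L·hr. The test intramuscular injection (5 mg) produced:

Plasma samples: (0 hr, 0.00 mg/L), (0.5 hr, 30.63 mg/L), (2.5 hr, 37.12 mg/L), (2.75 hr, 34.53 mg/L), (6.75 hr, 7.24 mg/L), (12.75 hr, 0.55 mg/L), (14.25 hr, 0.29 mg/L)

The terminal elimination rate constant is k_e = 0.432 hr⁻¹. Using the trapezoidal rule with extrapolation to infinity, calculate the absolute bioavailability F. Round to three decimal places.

F = 0.198

Trapezoidal AUC_0→14.25 (intramuscular injection):
  [0→0.5]: (0.00+30.63)/2 × 0.5 = 7.6575
  [0.5→2.5]: (30.63+37.12)/2 × 2 = 67.75
  [2.5→2.75]: (37.12+34.53)/2 × 0.25 = 8.95625
  [2.75→6.75]: (34.53+7.24)/2 × 4 = 83.54
  [6.75→12.75]: (7.24+0.55)/2 × 6 = 23.37
  [12.75→14.25]: (0.55+0.29)/2 × 1.5 = 0.63
  Sum = 191.90375 mg/L·hr
Tail: C_last/k_e = 0.29/0.432 = 0.671
AUC_0→∞ (intramuscular injection) = 191.90375 + 0.671 = 192.57475 mg/L·hr
F = (AUC_ev/D_ev)/(AUC_iv/D_iv) = (192.57475/5)/(971/5) = 38.51495/194.2 = 0.1983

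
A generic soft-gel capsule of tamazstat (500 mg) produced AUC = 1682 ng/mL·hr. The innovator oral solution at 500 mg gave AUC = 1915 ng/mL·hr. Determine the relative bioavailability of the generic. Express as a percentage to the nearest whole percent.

F_rel = (AUC_test/D_test) / (AUC_ref/D_ref)
      = (1682/500) / (1915/500)
      = 3.364 / 3.83 = 0.8783 = 87.83%

F_rel = 88%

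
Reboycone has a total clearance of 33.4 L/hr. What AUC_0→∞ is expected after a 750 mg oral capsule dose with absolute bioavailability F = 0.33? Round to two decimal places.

AUC = 7.41 mg/L·hr

AUC_0→∞ = F × Dose / CL
        = 0.33 × 750 / 33.4 = 7.41018 mg/L·hr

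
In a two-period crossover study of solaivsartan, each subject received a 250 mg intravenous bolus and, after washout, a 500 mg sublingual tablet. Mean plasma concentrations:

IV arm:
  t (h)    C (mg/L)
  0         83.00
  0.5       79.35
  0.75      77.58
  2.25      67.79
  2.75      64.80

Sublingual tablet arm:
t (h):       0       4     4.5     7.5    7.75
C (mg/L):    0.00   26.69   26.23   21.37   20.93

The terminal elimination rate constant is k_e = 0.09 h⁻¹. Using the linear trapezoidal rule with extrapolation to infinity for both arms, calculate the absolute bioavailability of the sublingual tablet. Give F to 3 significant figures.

Trapezoidal AUC_0→2.75 (IV):
  [0→0.5]: (83.00+79.35)/2 × 0.5 = 40.5875
  [0.5→0.75]: (79.35+77.58)/2 × 0.25 = 19.61625
  [0.75→2.25]: (77.58+67.79)/2 × 1.5 = 109.0275
  [2.25→2.75]: (67.79+64.80)/2 × 0.5 = 33.1475
  Sum = 202.37875 mg/L·h
IV tail: 64.80/0.09 = 720.000; AUC_iv,0→∞ = 202.37875 + 720.000 = 922.37875 mg/L·h
Trapezoidal AUC_0→7.75 (sublingual tablet):
  [0→4]: (0.00+26.69)/2 × 4 = 53.38
  [4→4.5]: (26.69+26.23)/2 × 0.5 = 13.23
  [4.5→7.5]: (26.23+21.37)/2 × 3 = 71.4
  [7.5→7.75]: (21.37+20.93)/2 × 0.25 = 5.2875
  Sum = 143.2975 mg/L·h
sublingual tablet tail: 20.93/0.09 = 232.556; AUC_ev,0→∞ = 143.2975 + 232.556 = 375.8535 mg/L·h
F = (AUC_ev/D_ev)/(AUC_iv/D_iv) = (375.8535/500)/(922.37875/250) = 0.751707/3.689515 = 0.2037

F = 0.204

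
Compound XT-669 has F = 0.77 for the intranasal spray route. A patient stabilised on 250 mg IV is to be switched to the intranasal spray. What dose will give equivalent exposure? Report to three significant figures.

For equal systemic exposure: F × D_ev = D_iv
D_ev = D_iv / F = 250 / 0.77 = 324.675 mg

D_intranasal = 325 mg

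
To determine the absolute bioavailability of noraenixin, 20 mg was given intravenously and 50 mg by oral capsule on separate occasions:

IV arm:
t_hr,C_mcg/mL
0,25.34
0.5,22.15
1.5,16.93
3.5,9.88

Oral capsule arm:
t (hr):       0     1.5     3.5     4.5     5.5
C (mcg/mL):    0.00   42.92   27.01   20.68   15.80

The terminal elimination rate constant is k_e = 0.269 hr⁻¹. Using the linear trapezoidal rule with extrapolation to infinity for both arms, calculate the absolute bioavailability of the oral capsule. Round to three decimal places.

Trapezoidal AUC_0→3.5 (IV):
  [0→0.5]: (25.34+22.15)/2 × 0.5 = 11.8725
  [0.5→1.5]: (22.15+16.93)/2 × 1 = 19.54
  [1.5→3.5]: (16.93+9.88)/2 × 2 = 26.81
  Sum = 58.2225 mcg/mL·hr
IV tail: 9.88/0.269 = 36.729; AUC_iv,0→∞ = 58.2225 + 36.729 = 94.9515 mcg/mL·hr
Trapezoidal AUC_0→5.5 (oral capsule):
  [0→1.5]: (0.00+42.92)/2 × 1.5 = 32.19
  [1.5→3.5]: (42.92+27.01)/2 × 2 = 69.93
  [3.5→4.5]: (27.01+20.68)/2 × 1 = 23.845
  [4.5→5.5]: (20.68+15.80)/2 × 1 = 18.24
  Sum = 144.205 mcg/mL·hr
oral capsule tail: 15.80/0.269 = 58.736; AUC_ev,0→∞ = 144.205 + 58.736 = 202.941 mcg/mL·hr
F = (AUC_ev/D_ev)/(AUC_iv/D_iv) = (202.941/50)/(94.9515/20) = 4.05882/4.747575 = 0.8549

F = 0.855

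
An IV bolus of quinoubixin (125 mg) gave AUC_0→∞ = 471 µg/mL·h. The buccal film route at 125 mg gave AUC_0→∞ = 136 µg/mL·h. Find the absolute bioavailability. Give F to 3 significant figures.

F = (AUC_ev / D_ev) / (AUC_iv / D_iv)
  = (136/125) / (471/125)
  = 1.088 / 3.768 = 0.2887

F = 0.289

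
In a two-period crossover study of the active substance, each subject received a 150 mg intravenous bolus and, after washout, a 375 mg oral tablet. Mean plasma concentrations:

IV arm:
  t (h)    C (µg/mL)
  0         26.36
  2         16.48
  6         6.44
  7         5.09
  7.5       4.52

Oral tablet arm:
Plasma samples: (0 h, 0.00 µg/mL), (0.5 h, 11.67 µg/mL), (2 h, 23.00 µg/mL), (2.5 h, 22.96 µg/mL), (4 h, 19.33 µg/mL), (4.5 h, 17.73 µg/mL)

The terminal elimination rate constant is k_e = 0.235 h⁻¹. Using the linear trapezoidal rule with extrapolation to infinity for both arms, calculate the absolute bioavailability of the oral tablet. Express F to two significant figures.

F = 0.54

Trapezoidal AUC_0→7.5 (IV):
  [0→2]: (26.36+16.48)/2 × 2 = 42.84
  [2→6]: (16.48+6.44)/2 × 4 = 45.84
  [6→7]: (6.44+5.09)/2 × 1 = 5.765
  [7→7.5]: (5.09+4.52)/2 × 0.5 = 2.4025
  Sum = 96.8475 µg/mL·h
IV tail: 4.52/0.235 = 19.234; AUC_iv,0→∞ = 96.8475 + 19.234 = 116.0815 µg/mL·h
Trapezoidal AUC_0→4.5 (oral tablet):
  [0→0.5]: (0.00+11.67)/2 × 0.5 = 2.9175
  [0.5→2]: (11.67+23.00)/2 × 1.5 = 26.0025
  [2→2.5]: (23.00+22.96)/2 × 0.5 = 11.49
  [2.5→4]: (22.96+19.33)/2 × 1.5 = 31.7175
  [4→4.5]: (19.33+17.73)/2 × 0.5 = 9.265
  Sum = 81.3925 µg/mL·h
oral tablet tail: 17.73/0.235 = 75.447; AUC_ev,0→∞ = 81.3925 + 75.447 = 156.8395 µg/mL·h
F = (AUC_ev/D_ev)/(AUC_iv/D_iv) = (156.8395/375)/(116.0815/150) = 0.418239/0.773877 = 0.5404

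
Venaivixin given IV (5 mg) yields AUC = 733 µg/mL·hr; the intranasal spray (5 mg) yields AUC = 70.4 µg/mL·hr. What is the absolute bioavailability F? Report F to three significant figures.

F = 0.0960

F = (AUC_ev / D_ev) / (AUC_iv / D_iv)
  = (70.4/5) / (733/5)
  = 14.08 / 146.6 = 0.0960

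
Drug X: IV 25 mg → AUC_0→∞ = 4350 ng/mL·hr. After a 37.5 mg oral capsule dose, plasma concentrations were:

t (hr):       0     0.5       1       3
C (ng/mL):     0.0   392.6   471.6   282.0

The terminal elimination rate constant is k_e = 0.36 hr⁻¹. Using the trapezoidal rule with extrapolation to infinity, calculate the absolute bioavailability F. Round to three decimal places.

F = 0.284

Trapezoidal AUC_0→3 (oral capsule):
  [0→0.5]: (0.0+392.6)/2 × 0.5 = 98.15
  [0.5→1]: (392.6+471.6)/2 × 0.5 = 216.05
  [1→3]: (471.6+282.0)/2 × 2 = 753.6
  Sum = 1067.8 ng/mL·hr
Tail: C_last/k_e = 282.0/0.36 = 783.333
AUC_0→∞ (oral capsule) = 1067.8 + 783.333 = 1851.133 ng/mL·hr
F = (AUC_ev/D_ev)/(AUC_iv/D_iv) = (1851.133/37.5)/(4350/25) = 49.3635/174 = 0.2837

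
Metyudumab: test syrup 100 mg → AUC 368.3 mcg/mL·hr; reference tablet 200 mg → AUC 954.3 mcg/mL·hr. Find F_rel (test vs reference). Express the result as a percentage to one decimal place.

F_rel = 77.2%

F_rel = (AUC_test/D_test) / (AUC_ref/D_ref)
      = (368.3/100) / (954.3/200)
      = 3.683 / 4.7715 = 0.7719 = 77.19%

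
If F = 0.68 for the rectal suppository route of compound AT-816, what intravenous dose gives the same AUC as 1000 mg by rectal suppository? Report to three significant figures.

D_iv = 680 mg

Systemic exposure from an extravascular dose = F × D_ev, so the equivalent IV dose is F × D_ev.
D_iv = F × D_ev = 0.68 × 1000 = 680 mg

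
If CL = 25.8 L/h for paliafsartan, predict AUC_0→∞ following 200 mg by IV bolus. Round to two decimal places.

AUC = 7.75 mg/L·h

AUC_0→∞ = Dose_iv / CL
        = 200 / 25.8 = 7.75194 mg/L·h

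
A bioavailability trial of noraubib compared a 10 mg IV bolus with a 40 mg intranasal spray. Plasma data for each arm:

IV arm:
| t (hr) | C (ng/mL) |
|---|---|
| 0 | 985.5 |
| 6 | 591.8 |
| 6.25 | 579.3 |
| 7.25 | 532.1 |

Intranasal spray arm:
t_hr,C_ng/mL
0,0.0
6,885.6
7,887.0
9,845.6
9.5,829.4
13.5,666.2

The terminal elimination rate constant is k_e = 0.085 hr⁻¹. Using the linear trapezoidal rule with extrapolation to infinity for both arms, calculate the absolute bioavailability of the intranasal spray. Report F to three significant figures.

Trapezoidal AUC_0→7.25 (IV):
  [0→6]: (985.5+591.8)/2 × 6 = 4731.9
  [6→6.25]: (591.8+579.3)/2 × 0.25 = 146.3875
  [6.25→7.25]: (579.3+532.1)/2 × 1 = 555.7
  Sum = 5433.9875 ng/mL·hr
IV tail: 532.1/0.085 = 6260.000; AUC_iv,0→∞ = 5433.9875 + 6260.000 = 11693.9875 ng/mL·hr
Trapezoidal AUC_0→13.5 (intranasal spray):
  [0→6]: (0.0+885.6)/2 × 6 = 2656.8
  [6→7]: (885.6+887.0)/2 × 1 = 886.3
  [7→9]: (887.0+845.6)/2 × 2 = 1732.6
  [9→9.5]: (845.6+829.4)/2 × 0.5 = 418.75
  [9.5→13.5]: (829.4+666.2)/2 × 4 = 2991.2
  Sum = 8685.65 ng/mL·hr
intranasal spray tail: 666.2/0.085 = 7837.647; AUC_ev,0→∞ = 8685.65 + 7837.647 = 16523.297 ng/mL·hr
F = (AUC_ev/D_ev)/(AUC_iv/D_iv) = (16523.297/40)/(11693.9875/10) = 413.082/1169.4 = 0.3532

F = 0.353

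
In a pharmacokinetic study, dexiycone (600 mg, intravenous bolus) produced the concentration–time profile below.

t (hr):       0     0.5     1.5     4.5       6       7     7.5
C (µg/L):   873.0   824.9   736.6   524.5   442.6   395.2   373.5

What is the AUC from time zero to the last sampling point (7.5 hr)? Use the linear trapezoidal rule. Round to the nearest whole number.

Trapezoidal AUC_0→7.5:
  [0→0.5]: (873.0+824.9)/2 × 0.5 = 424.475
  [0.5→1.5]: (824.9+736.6)/2 × 1 = 780.75
  [1.5→4.5]: (736.6+524.5)/2 × 3 = 1891.65
  [4.5→6]: (524.5+442.6)/2 × 1.5 = 725.325
  [6→7]: (442.6+395.2)/2 × 1 = 418.9
  [7→7.5]: (395.2+373.5)/2 × 0.5 = 192.175
  Sum = 4433.275 µg/L·hr

AUC = 4433 µg/L·hr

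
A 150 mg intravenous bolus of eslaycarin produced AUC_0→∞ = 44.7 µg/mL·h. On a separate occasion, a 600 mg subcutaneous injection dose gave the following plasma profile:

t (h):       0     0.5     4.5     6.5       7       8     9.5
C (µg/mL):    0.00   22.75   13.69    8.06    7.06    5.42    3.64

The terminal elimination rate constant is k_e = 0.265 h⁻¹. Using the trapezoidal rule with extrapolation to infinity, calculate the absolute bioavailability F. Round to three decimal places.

Trapezoidal AUC_0→9.5 (subcutaneous injection):
  [0→0.5]: (0.00+22.75)/2 × 0.5 = 5.6875
  [0.5→4.5]: (22.75+13.69)/2 × 4 = 72.88
  [4.5→6.5]: (13.69+8.06)/2 × 2 = 21.75
  [6.5→7]: (8.06+7.06)/2 × 0.5 = 3.78
  [7→8]: (7.06+5.42)/2 × 1 = 6.24
  [8→9.5]: (5.42+3.64)/2 × 1.5 = 6.795
  Sum = 117.1325 µg/mL·h
Tail: C_last/k_e = 3.64/0.265 = 13.736
AUC_0→∞ (subcutaneous injection) = 117.1325 + 13.736 = 130.8685 µg/mL·h
F = (AUC_ev/D_ev)/(AUC_iv/D_iv) = (130.8685/600)/(44.7/150) = 0.218114/0.298 = 0.7319

F = 0.732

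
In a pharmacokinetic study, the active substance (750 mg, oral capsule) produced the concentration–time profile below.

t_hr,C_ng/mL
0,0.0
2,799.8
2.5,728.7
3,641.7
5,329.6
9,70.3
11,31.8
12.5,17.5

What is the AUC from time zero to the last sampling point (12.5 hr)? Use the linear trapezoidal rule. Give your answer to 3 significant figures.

AUC = 3430 ng/mL·hr

Trapezoidal AUC_0→12.5:
  [0→2]: (0.0+799.8)/2 × 2 = 799.8
  [2→2.5]: (799.8+728.7)/2 × 0.5 = 382.125
  [2.5→3]: (728.7+641.7)/2 × 0.5 = 342.6
  [3→5]: (641.7+329.6)/2 × 2 = 971.3
  [5→9]: (329.6+70.3)/2 × 4 = 799.8
  [9→11]: (70.3+31.8)/2 × 2 = 102.1
  [11→12.5]: (31.8+17.5)/2 × 1.5 = 36.975
  Sum = 3434.7 ng/mL·hr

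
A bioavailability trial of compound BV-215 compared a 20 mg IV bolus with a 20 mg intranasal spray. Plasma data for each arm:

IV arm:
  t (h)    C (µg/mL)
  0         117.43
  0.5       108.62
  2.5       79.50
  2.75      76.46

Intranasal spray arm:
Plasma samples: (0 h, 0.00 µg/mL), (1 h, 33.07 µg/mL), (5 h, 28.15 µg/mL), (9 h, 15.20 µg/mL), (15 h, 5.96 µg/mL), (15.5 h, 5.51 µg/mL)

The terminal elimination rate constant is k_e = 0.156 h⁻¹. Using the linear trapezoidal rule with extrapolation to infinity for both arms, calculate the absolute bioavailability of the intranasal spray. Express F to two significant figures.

F = 0.43

Trapezoidal AUC_0→2.75 (IV):
  [0→0.5]: (117.43+108.62)/2 × 0.5 = 56.5125
  [0.5→2.5]: (108.62+79.50)/2 × 2 = 188.12
  [2.5→2.75]: (79.50+76.46)/2 × 0.25 = 19.495
  Sum = 264.1275 µg/mL·h
IV tail: 76.46/0.156 = 490.128; AUC_iv,0→∞ = 264.1275 + 490.128 = 754.2555 µg/mL·h
Trapezoidal AUC_0→15.5 (intranasal spray):
  [0→1]: (0.00+33.07)/2 × 1 = 16.535
  [1→5]: (33.07+28.15)/2 × 4 = 122.44
  [5→9]: (28.15+15.20)/2 × 4 = 86.7
  [9→15]: (15.20+5.96)/2 × 6 = 63.48
  [15→15.5]: (5.96+5.51)/2 × 0.5 = 2.8675
  Sum = 292.0225 µg/mL·h
intranasal spray tail: 5.51/0.156 = 35.321; AUC_ev,0→∞ = 292.0225 + 35.321 = 327.3435 µg/mL·h
F = (AUC_ev/D_ev)/(AUC_iv/D_iv) = (327.3435/20)/(754.2555/20) = 16.367175/37.712775 = 0.4340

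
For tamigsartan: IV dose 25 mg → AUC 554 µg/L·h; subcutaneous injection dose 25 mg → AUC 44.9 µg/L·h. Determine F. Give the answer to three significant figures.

F = (AUC_ev / D_ev) / (AUC_iv / D_iv)
  = (44.9/25) / (554/25)
  = 1.796 / 22.16 = 0.0810

F = 0.0810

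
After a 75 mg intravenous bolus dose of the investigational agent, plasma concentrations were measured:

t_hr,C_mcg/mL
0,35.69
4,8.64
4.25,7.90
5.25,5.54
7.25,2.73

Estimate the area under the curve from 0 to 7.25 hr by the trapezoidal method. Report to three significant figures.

AUC = 106 mcg/mL·hr

Trapezoidal AUC_0→7.25:
  [0→4]: (35.69+8.64)/2 × 4 = 88.66
  [4→4.25]: (8.64+7.90)/2 × 0.25 = 2.0675
  [4.25→5.25]: (7.90+5.54)/2 × 1 = 6.72
  [5.25→7.25]: (5.54+2.73)/2 × 2 = 8.27
  Sum = 105.7175 mcg/mL·hr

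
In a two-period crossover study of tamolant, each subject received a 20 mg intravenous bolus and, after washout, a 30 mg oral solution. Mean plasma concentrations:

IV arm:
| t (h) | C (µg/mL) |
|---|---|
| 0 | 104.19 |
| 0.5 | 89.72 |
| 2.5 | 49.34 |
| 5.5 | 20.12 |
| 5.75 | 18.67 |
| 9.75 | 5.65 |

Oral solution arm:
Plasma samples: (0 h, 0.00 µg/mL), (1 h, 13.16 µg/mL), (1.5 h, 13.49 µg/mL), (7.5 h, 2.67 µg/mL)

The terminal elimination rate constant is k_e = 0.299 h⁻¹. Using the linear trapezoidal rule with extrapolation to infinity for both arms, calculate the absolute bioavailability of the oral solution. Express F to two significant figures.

F = 0.13

Trapezoidal AUC_0→9.75 (IV):
  [0→0.5]: (104.19+89.72)/2 × 0.5 = 48.4775
  [0.5→2.5]: (89.72+49.34)/2 × 2 = 139.06
  [2.5→5.5]: (49.34+20.12)/2 × 3 = 104.19
  [5.5→5.75]: (20.12+18.67)/2 × 0.25 = 4.84875
  [5.75→9.75]: (18.67+5.65)/2 × 4 = 48.64
  Sum = 345.21625 µg/mL·h
IV tail: 5.65/0.299 = 18.896; AUC_iv,0→∞ = 345.21625 + 18.896 = 364.11225 µg/mL·h
Trapezoidal AUC_0→7.5 (oral solution):
  [0→1]: (0.00+13.16)/2 × 1 = 6.58
  [1→1.5]: (13.16+13.49)/2 × 0.5 = 6.6625
  [1.5→7.5]: (13.49+2.67)/2 × 6 = 48.48
  Sum = 61.7225 µg/mL·h
oral solution tail: 2.67/0.299 = 8.930; AUC_ev,0→∞ = 61.7225 + 8.930 = 70.6525 µg/mL·h
F = (AUC_ev/D_ev)/(AUC_iv/D_iv) = (70.6525/30)/(364.11225/20) = 2.35508/18.2056 = 0.1294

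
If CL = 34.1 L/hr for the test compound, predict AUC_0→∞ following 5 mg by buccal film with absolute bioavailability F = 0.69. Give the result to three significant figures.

AUC = 0.101 mg/L·hr

AUC_0→∞ = F × Dose / CL
        = 0.69 × 5 / 34.1 = 0.101173 mg/L·hr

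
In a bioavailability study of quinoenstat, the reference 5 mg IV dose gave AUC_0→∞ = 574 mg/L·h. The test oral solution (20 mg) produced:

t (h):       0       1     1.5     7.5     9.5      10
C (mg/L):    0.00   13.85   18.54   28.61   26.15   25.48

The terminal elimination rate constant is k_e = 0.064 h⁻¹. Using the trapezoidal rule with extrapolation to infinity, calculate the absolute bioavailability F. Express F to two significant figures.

F = 0.27

Trapezoidal AUC_0→10 (oral solution):
  [0→1]: (0.00+13.85)/2 × 1 = 6.925
  [1→1.5]: (13.85+18.54)/2 × 0.5 = 8.0975
  [1.5→7.5]: (18.54+28.61)/2 × 6 = 141.45
  [7.5→9.5]: (28.61+26.15)/2 × 2 = 54.76
  [9.5→10]: (26.15+25.48)/2 × 0.5 = 12.9075
  Sum = 224.14 mg/L·h
Tail: C_last/k_e = 25.48/0.064 = 398.125
AUC_0→∞ (oral solution) = 224.14 + 398.125 = 622.265 mg/L·h
F = (AUC_ev/D_ev)/(AUC_iv/D_iv) = (622.265/20)/(574/5) = 31.11325/114.8 = 0.2710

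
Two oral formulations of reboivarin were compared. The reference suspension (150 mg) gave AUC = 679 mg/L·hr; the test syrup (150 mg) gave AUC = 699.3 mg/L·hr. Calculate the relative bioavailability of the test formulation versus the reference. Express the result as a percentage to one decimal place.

F_rel = 103.0%

F_rel = (AUC_test/D_test) / (AUC_ref/D_ref)
      = (699.3/150) / (679/150)
      = 4.662 / 4.52667 = 1.0299 = 102.99%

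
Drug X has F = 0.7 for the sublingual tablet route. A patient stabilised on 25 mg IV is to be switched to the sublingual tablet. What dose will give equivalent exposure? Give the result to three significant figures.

D_sublingual = 35.7 mg

For equal systemic exposure: F × D_ev = D_iv
D_ev = D_iv / F = 25 / 0.7 = 35.7143 mg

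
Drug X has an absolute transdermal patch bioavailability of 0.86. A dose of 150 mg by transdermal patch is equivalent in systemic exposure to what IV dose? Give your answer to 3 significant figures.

Systemic exposure from an extravascular dose = F × D_ev, so the equivalent IV dose is F × D_ev.
D_iv = F × D_ev = 0.86 × 150 = 129 mg

D_iv = 129 mg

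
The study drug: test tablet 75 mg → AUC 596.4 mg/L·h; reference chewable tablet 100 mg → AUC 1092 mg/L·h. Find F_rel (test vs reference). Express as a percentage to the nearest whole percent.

F_rel = (AUC_test/D_test) / (AUC_ref/D_ref)
      = (596.4/75) / (1092/100)
      = 7.952 / 10.92 = 0.7282 = 72.82%

F_rel = 73%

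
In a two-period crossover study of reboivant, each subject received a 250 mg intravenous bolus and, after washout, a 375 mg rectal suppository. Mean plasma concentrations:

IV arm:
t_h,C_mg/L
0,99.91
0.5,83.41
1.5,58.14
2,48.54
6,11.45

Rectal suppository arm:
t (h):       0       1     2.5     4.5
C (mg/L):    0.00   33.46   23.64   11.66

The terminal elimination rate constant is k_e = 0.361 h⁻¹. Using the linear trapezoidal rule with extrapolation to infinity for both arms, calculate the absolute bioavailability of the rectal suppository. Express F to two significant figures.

Trapezoidal AUC_0→6 (IV):
  [0→0.5]: (99.91+83.41)/2 × 0.5 = 45.83
  [0.5→1.5]: (83.41+58.14)/2 × 1 = 70.775
  [1.5→2]: (58.14+48.54)/2 × 0.5 = 26.67
  [2→6]: (48.54+11.45)/2 × 4 = 119.98
  Sum = 263.255 mg/L·h
IV tail: 11.45/0.361 = 31.717; AUC_iv,0→∞ = 263.255 + 31.717 = 294.972 mg/L·h
Trapezoidal AUC_0→4.5 (rectal suppository):
  [0→1]: (0.00+33.46)/2 × 1 = 16.73
  [1→2.5]: (33.46+23.64)/2 × 1.5 = 42.825
  [2.5→4.5]: (23.64+11.66)/2 × 2 = 35.3
  Sum = 94.855 mg/L·h
rectal suppository tail: 11.66/0.361 = 32.299; AUC_ev,0→∞ = 94.855 + 32.299 = 127.154 mg/L·h
F = (AUC_ev/D_ev)/(AUC_iv/D_iv) = (127.154/375)/(294.972/250) = 0.339077/1.179888 = 0.2874

F = 0.29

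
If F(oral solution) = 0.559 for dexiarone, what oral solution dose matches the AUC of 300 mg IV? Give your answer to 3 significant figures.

D_oral = 537 mg

For equal systemic exposure: F × D_ev = D_iv
D_ev = D_iv / F = 300 / 0.559 = 536.673 mg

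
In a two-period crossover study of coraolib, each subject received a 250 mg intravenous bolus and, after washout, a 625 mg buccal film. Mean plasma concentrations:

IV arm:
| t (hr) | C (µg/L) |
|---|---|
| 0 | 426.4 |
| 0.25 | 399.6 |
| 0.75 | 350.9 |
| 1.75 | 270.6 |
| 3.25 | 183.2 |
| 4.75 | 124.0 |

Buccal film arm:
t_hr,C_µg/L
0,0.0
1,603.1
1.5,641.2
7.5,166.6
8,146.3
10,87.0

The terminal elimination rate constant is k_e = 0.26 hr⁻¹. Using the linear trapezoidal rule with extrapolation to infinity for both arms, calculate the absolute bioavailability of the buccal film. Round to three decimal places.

Trapezoidal AUC_0→4.75 (IV):
  [0→0.25]: (426.4+399.6)/2 × 0.25 = 103.25
  [0.25→0.75]: (399.6+350.9)/2 × 0.5 = 187.625
  [0.75→1.75]: (350.9+270.6)/2 × 1 = 310.75
  [1.75→3.25]: (270.6+183.2)/2 × 1.5 = 340.35
  [3.25→4.75]: (183.2+124.0)/2 × 1.5 = 230.4
  Sum = 1172.375 µg/L·hr
IV tail: 124.0/0.26 = 476.923; AUC_iv,0→∞ = 1172.375 + 476.923 = 1649.298 µg/L·hr
Trapezoidal AUC_0→10 (buccal film):
  [0→1]: (0.0+603.1)/2 × 1 = 301.55
  [1→1.5]: (603.1+641.2)/2 × 0.5 = 311.075
  [1.5→7.5]: (641.2+166.6)/2 × 6 = 2423.4
  [7.5→8]: (166.6+146.3)/2 × 0.5 = 78.225
  [8→10]: (146.3+87.0)/2 × 2 = 233.3
  Sum = 3347.55 µg/L·hr
buccal film tail: 87.0/0.26 = 334.615; AUC_ev,0→∞ = 3347.55 + 334.615 = 3682.165 µg/L·hr
F = (AUC_ev/D_ev)/(AUC_iv/D_iv) = (3682.165/625)/(1649.298/250) = 5.891464/6.597192 = 0.8930

F = 0.893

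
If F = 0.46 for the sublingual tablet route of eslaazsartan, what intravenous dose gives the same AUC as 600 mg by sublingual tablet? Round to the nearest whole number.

D_iv = 276 mg

Systemic exposure from an extravascular dose = F × D_ev, so the equivalent IV dose is F × D_ev.
D_iv = F × D_ev = 0.46 × 600 = 276 mg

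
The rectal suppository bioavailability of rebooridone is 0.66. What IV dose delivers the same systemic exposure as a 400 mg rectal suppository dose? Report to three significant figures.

Systemic exposure from an extravascular dose = F × D_ev, so the equivalent IV dose is F × D_ev.
D_iv = F × D_ev = 0.66 × 400 = 264 mg

D_iv = 264 mg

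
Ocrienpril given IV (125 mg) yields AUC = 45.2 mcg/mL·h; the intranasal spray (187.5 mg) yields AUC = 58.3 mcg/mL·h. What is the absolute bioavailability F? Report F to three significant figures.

F = 0.860

F = (AUC_ev / D_ev) / (AUC_iv / D_iv)
  = (58.3/187.5) / (45.2/125)
  = 0.310933 / 0.3616 = 0.8599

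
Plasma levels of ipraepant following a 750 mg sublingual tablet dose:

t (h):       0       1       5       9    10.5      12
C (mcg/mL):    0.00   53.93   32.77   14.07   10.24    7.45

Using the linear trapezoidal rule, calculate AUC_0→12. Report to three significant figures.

Trapezoidal AUC_0→12:
  [0→1]: (0.00+53.93)/2 × 1 = 26.965
  [1→5]: (53.93+32.77)/2 × 4 = 173.4
  [5→9]: (32.77+14.07)/2 × 4 = 93.68
  [9→10.5]: (14.07+10.24)/2 × 1.5 = 18.2325
  [10.5→12]: (10.24+7.45)/2 × 1.5 = 13.2675
  Sum = 325.545 mcg/mL·h

AUC = 326 mcg/mL·h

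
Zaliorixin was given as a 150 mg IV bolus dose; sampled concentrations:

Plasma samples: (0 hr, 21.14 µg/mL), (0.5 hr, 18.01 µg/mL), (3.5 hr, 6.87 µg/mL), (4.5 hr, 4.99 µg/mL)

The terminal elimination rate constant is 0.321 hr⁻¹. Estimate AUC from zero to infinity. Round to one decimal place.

AUC = 68.6 µg/mL·hr

Trapezoidal AUC_0→4.5:
  [0→0.5]: (21.14+18.01)/2 × 0.5 = 9.7875
  [0.5→3.5]: (18.01+6.87)/2 × 3 = 37.32
  [3.5→4.5]: (6.87+4.99)/2 × 1 = 5.93
  Sum = 53.0375 µg/mL·hr
Extrapolated tail: C_last / k_e = 4.99 / 0.321 = 15.545
AUC_0→∞ = 53.0375 + 15.545 = 68.5825 µg/mL·hr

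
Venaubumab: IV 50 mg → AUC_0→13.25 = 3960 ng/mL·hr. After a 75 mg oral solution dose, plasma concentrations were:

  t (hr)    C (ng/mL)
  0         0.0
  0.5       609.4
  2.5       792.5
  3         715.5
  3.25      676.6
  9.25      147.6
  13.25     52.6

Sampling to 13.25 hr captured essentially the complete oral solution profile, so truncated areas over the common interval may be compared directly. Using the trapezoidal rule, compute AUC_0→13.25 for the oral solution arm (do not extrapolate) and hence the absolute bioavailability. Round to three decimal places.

F = 0.838

Trapezoidal AUC_0→13.25 (oral solution):
  [0→0.5]: (0.0+609.4)/2 × 0.5 = 152.35
  [0.5→2.5]: (609.4+792.5)/2 × 2 = 1401.9
  [2.5→3]: (792.5+715.5)/2 × 0.5 = 377.0
  [3→3.25]: (715.5+676.6)/2 × 0.25 = 174.0125
  [3.25→9.25]: (676.6+147.6)/2 × 6 = 2472.6
  [9.25→13.25]: (147.6+52.6)/2 × 4 = 400.4
  Sum = 4978.2625 ng/mL·hr
F = (AUC_ev/D_ev)/(AUC_iv/D_iv) = (4978.2625/75)/(3960/50) = 66.3768/79.2 = 0.8381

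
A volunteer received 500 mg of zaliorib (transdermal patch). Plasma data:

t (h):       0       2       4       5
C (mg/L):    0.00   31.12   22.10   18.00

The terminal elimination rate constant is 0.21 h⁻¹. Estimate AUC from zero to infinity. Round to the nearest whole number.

Trapezoidal AUC_0→5:
  [0→2]: (0.00+31.12)/2 × 2 = 31.12
  [2→4]: (31.12+22.10)/2 × 2 = 53.22
  [4→5]: (22.10+18.00)/2 × 1 = 20.05
  Sum = 104.39 mg/L·h
Extrapolated tail: C_last / k_e = 18.00 / 0.21 = 85.714
AUC_0→∞ = 104.39 + 85.714 = 190.104 mg/L·h

AUC = 190 mg/L·h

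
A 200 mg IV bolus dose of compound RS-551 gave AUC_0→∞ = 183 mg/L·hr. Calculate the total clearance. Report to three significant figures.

CL = Dose_iv / AUC_0→∞
   = 200 / 183 = 1.0929 L/hr

CL = 1.09 L/hr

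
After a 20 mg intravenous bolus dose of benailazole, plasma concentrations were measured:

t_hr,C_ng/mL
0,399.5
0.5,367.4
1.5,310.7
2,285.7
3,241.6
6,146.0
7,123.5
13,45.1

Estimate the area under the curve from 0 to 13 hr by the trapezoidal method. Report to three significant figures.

AUC = 2170 ng/mL·hr

Trapezoidal AUC_0→13:
  [0→0.5]: (399.5+367.4)/2 × 0.5 = 191.725
  [0.5→1.5]: (367.4+310.7)/2 × 1 = 339.05
  [1.5→2]: (310.7+285.7)/2 × 0.5 = 149.1
  [2→3]: (285.7+241.6)/2 × 1 = 263.65
  [3→6]: (241.6+146.0)/2 × 3 = 581.4
  [6→7]: (146.0+123.5)/2 × 1 = 134.75
  [7→13]: (123.5+45.1)/2 × 6 = 505.8
  Sum = 2165.475 ng/mL·hr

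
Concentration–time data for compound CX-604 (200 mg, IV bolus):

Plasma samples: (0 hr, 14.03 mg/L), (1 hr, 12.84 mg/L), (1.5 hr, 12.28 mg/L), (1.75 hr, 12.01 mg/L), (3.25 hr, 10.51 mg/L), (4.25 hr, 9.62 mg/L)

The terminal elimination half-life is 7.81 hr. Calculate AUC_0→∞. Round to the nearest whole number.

Trapezoidal AUC_0→4.25:
  [0→1]: (14.03+12.84)/2 × 1 = 13.435
  [1→1.5]: (12.84+12.28)/2 × 0.5 = 6.28
  [1.5→1.75]: (12.28+12.01)/2 × 0.25 = 3.03625
  [1.75→3.25]: (12.01+10.51)/2 × 1.5 = 16.89
  [3.25→4.25]: (10.51+9.62)/2 × 1 = 10.065
  Sum = 49.70625 mg/L·hr
k_e = ln2 / t½ = 0.693147 / 7.81 = 0.0888 hr^-1
Extrapolated tail: C_last / k_e = 9.62 / 0.0888 = 108.333
AUC_0→∞ = 49.70625 + 108.333 = 158.03925 mg/L·hr

AUC = 158 mg/L·hr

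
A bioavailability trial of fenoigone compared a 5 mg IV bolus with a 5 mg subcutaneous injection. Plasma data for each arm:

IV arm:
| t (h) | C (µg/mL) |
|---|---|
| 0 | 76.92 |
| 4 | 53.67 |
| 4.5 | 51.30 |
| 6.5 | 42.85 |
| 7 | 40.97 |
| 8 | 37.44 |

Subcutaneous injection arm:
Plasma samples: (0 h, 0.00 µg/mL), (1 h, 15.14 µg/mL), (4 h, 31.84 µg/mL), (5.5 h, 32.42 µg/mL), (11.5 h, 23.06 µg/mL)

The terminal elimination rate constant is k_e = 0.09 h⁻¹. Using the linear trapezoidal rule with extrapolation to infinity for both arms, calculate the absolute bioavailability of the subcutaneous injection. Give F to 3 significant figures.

Trapezoidal AUC_0→8 (IV):
  [0→4]: (76.92+53.67)/2 × 4 = 261.18
  [4→4.5]: (53.67+51.30)/2 × 0.5 = 26.2425
  [4.5→6.5]: (51.30+42.85)/2 × 2 = 94.15
  [6.5→7]: (42.85+40.97)/2 × 0.5 = 20.955
  [7→8]: (40.97+37.44)/2 × 1 = 39.205
  Sum = 441.7325 µg/mL·h
IV tail: 37.44/0.09 = 416.000; AUC_iv,0→∞ = 441.7325 + 416.000 = 857.7325 µg/mL·h
Trapezoidal AUC_0→11.5 (subcutaneous injection):
  [0→1]: (0.00+15.14)/2 × 1 = 7.57
  [1→4]: (15.14+31.84)/2 × 3 = 70.47
  [4→5.5]: (31.84+32.42)/2 × 1.5 = 48.195
  [5.5→11.5]: (32.42+23.06)/2 × 6 = 166.44
  Sum = 292.675 µg/mL·h
subcutaneous injection tail: 23.06/0.09 = 256.222; AUC_ev,0→∞ = 292.675 + 256.222 = 548.897 µg/mL·h
F = (AUC_ev/D_ev)/(AUC_iv/D_iv) = (548.897/5)/(857.7325/5) = 109.7794/171.5465 = 0.6399

F = 0.640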